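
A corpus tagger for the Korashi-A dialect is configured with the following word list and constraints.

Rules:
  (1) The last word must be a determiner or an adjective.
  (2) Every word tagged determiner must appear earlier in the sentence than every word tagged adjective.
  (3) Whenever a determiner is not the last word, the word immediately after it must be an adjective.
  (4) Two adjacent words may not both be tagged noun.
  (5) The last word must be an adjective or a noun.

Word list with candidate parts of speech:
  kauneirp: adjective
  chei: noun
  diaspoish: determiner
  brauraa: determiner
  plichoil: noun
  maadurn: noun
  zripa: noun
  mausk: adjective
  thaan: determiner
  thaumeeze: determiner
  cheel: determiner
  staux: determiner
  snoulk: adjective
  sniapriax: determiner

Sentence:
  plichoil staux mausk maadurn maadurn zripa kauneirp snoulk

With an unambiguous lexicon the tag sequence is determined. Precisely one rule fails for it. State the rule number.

Fixed tagging: noun determiner adjective noun noun noun adjective adjective.
Checking each rule: R1 ok, R2 ok, R3 ok, R4 fails, R5 ok.
Only rule 4 fails.

4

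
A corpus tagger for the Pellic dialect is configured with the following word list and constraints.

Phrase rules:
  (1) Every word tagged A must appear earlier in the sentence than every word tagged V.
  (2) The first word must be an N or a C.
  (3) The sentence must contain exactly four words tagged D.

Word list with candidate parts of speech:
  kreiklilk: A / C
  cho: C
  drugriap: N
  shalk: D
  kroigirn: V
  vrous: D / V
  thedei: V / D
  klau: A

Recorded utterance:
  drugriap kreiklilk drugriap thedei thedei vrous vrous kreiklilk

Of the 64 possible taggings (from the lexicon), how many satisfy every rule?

Candidates per position — 1:drugriap {N}; 2:kreiklilk {A,C}; 3:drugriap {N}; 4:thedei {V,D}; 5:thedei {V,D}; 6:vrous {D,V}; 7:vrous {D,V}; 8:kreiklilk {A,C}.
There are 64 candidate sequences in total.
The sequences that satisfy every rule: N A N D D D D A; N A N D D D D C; N C N D D D D A; N C N D D D D C.
Count = 4.

4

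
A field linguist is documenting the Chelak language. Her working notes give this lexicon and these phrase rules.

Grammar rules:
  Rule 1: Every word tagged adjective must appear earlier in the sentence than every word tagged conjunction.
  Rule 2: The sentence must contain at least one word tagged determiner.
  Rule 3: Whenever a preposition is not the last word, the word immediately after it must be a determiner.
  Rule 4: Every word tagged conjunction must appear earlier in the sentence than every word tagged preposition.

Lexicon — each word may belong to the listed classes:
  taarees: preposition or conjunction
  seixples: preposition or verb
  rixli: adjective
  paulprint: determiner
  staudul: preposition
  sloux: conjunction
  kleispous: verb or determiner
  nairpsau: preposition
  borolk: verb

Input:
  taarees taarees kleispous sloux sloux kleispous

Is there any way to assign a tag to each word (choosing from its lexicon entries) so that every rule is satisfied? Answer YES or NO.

Candidates per position — 1:taarees {preposition,conjunction}; 2:taarees {preposition,conjunction}; 3:kleispous {verb,determiner}; 4:sloux {conjunction}; 5:sloux {conjunction}; 6:kleispous {verb,determiner}.
One satisfying assignment: conjunction conjunction determiner conjunction conjunction verb.
Rule-by-rule: rule 1 ✓; rule 2 ✓; rule 3 ✓; rule 4 ✓.

YES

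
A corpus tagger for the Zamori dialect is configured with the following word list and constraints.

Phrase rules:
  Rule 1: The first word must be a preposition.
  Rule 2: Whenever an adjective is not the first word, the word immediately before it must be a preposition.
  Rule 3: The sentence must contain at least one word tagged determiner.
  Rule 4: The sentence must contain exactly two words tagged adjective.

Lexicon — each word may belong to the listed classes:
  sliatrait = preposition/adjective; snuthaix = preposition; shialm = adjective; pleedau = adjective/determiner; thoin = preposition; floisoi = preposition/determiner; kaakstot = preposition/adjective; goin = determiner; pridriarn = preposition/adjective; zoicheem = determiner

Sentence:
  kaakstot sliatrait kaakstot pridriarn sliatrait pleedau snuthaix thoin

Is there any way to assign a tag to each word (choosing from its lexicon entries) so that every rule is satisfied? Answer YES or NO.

YES

Candidates per position — 1:kaakstot {preposition,adjective}; 2:sliatrait {preposition,adjective}; 3:kaakstot {preposition,adjective}; 4:pridriarn {preposition,adjective}; 5:sliatrait {preposition,adjective}; 6:pleedau {adjective,determiner}; 7:snuthaix {preposition}; 8:thoin {preposition}.
One satisfying assignment: preposition preposition adjective preposition adjective determiner preposition preposition.
Rule-by-rule: rule 1 ✓; rule 2 ✓; rule 3 ✓; rule 4 ✓.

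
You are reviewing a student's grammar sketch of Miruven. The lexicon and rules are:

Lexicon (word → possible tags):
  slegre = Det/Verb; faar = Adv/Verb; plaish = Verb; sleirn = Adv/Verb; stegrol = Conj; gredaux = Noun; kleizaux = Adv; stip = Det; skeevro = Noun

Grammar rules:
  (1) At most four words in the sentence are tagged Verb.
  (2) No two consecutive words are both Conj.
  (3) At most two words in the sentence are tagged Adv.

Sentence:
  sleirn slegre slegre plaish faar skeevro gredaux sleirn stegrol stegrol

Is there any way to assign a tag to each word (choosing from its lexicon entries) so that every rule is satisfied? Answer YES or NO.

NO

Candidates per position — 1:sleirn {Adv,Verb}; 2:slegre {Det,Verb}; 3:slegre {Det,Verb}; 4:plaish {Verb}; 5:faar {Adv,Verb}; 6:skeevro {Noun}; 7:gredaux {Noun}; 8:sleirn {Adv,Verb}; 9:stegrol {Conj}; 10:stegrol {Conj}.
Rule 2 cannot be satisfied by any choice of tags from the lexicon.
So there is no consistent tagging.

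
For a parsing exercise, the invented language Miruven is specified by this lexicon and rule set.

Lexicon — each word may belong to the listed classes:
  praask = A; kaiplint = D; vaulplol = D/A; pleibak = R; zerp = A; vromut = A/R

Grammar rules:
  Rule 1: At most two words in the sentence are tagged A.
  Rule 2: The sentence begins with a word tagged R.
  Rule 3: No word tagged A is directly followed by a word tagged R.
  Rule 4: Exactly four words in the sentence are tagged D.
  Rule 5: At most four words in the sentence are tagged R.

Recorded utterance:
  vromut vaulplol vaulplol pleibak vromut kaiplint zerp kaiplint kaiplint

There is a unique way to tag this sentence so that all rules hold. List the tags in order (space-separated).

Candidates per position — 1:vromut {A,R}; 2:vaulplol {D,A}; 3:vaulplol {D,A}; 4:pleibak {R}; 5:vromut {A,R}; 6:kaiplint {D}; 7:zerp {A}; 8:kaiplint {D}; 9:kaiplint {D}.
Position 1: tagging it A would leave rule 2 unsatisfiable, so it must be R.
Position 3: tagging it A would leave rule 3 unsatisfiable, so it must be D.
Position 2: tagging it D would leave rule 4 unsatisfiable, so it must be A.
Position 5: tagging it A would leave rule 1 unsatisfiable, so it must be R.
So the tagging must be: R A D R R D A D D.
Checking: rule 1 ✓; rule 2 ✓; rule 3 ✓; rule 4 ✓; rule 5 ✓.

R A D R R D A D D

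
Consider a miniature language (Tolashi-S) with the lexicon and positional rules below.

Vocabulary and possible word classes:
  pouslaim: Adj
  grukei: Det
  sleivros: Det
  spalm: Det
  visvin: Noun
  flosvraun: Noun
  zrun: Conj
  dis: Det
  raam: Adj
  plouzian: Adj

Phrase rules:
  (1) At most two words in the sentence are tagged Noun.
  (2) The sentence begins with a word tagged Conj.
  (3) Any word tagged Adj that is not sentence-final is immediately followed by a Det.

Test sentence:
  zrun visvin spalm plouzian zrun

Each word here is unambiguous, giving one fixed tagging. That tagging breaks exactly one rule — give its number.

3

Fixed tagging: Conj Noun Det Adj Conj.
Applying the rules: R1 holds, R2 holds, R3 violated.
Only rule 3 fails.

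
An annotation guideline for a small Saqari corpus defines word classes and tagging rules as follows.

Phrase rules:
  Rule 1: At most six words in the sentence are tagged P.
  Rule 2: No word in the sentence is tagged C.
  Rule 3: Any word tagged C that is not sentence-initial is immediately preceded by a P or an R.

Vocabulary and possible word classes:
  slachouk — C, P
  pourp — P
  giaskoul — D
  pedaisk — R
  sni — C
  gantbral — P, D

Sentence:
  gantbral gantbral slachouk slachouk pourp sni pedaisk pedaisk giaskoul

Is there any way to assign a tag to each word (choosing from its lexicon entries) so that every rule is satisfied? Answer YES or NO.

NO

Candidates per position — 1:gantbral {P,D}; 2:gantbral {P,D}; 3:slachouk {C,P}; 4:slachouk {C,P}; 5:pourp {P}; 6:sni {C}; 7:pedaisk {R}; 8:pedaisk {R}; 9:giaskoul {D}.
Rule 2 cannot be satisfied by any choice of tags from the lexicon.
So there is no consistent tagging.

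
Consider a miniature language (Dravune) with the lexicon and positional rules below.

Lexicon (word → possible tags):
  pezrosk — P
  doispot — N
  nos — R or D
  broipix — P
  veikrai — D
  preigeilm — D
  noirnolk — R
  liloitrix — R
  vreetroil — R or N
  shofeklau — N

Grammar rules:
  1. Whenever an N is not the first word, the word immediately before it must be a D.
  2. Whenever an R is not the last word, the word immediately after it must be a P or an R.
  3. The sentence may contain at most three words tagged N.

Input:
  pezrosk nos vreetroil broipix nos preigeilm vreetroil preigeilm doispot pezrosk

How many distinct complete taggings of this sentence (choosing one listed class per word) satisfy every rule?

3

Candidates per position — 1:pezrosk {P}; 2:nos {R,D}; 3:vreetroil {R,N}; 4:broipix {P}; 5:nos {R,D}; 6:preigeilm {D}; 7:vreetroil {R,N}; 8:preigeilm {D}; 9:doispot {N}; 10:pezrosk {P}.
There are 16 candidate sequences in total.
The sequences that satisfy every rule: P R R P D D N D N P; P D R P D D N D N P; P D N P D D N D N P.
Count = 3.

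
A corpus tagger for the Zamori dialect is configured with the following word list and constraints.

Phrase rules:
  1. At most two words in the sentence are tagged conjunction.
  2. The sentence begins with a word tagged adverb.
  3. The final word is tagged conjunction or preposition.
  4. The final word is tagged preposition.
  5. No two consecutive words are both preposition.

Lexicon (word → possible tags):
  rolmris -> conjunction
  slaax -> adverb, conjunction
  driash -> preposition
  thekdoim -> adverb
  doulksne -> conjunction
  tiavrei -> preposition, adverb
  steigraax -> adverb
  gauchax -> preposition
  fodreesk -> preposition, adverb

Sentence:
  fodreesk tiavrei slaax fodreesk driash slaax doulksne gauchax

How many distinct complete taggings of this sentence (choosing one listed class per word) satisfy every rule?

6

Candidates per position — 1:fodreesk {preposition,adverb}; 2:tiavrei {preposition,adverb}; 3:slaax {adverb,conjunction}; 4:fodreesk {preposition,adverb}; 5:driash {preposition}; 6:slaax {adverb,conjunction}; 7:doulksne {conjunction}; 8:gauchax {preposition}.
There are 32 candidate sequences in total.
Checking each against the rules leaves 6 sequences.
Count = 6.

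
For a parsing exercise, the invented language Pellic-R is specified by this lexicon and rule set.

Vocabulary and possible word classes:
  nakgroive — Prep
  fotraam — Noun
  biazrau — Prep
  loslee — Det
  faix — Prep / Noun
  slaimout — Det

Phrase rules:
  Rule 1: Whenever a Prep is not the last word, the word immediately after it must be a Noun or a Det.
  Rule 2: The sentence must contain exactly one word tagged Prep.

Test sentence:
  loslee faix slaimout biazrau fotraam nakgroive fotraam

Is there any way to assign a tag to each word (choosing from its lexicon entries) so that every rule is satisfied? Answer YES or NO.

NO

Candidates per position — 1:loslee {Det}; 2:faix {Prep,Noun}; 3:slaimout {Det}; 4:biazrau {Prep}; 5:fotraam {Noun}; 6:nakgroive {Prep}; 7:fotraam {Noun}.
Rule 2 cannot be satisfied by any choice of tags from the lexicon.
So there is no consistent tagging.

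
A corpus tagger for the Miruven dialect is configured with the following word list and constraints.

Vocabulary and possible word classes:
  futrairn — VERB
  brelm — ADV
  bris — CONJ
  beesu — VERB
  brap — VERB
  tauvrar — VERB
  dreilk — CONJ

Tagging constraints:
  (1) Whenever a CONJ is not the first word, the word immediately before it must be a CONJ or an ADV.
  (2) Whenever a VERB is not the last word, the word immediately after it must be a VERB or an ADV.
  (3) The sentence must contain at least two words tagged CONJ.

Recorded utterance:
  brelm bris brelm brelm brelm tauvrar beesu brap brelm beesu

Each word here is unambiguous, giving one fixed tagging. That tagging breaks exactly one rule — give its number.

3

Fixed tagging: ADV CONJ ADV ADV ADV VERB VERB VERB ADV VERB.
Applying the rules: R1 pass, R2 pass, R3 fail.
Only rule 3 fails.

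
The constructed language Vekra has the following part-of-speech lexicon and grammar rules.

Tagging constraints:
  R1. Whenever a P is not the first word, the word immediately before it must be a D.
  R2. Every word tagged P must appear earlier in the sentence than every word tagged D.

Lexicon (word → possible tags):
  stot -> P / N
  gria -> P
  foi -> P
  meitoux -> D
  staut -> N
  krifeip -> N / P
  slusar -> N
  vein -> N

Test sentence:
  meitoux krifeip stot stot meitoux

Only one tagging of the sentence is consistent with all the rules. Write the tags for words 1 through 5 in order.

Candidates per position — 1:meitoux {D}; 2:krifeip {N,P}; 3:stot {P,N}; 4:stot {P,N}; 5:meitoux {D}.
If word 2 were P, no tagging could satisfy rule 2; so word 2 is N.
If word 3 were P, no tagging could satisfy rule 1; so word 3 is N.
If word 4 were P, no tagging could satisfy rule 1; so word 4 is N.
So the tagging must be: D N N N D.
Check: rule 1 satisfied; rule 2 satisfied.

D N N N D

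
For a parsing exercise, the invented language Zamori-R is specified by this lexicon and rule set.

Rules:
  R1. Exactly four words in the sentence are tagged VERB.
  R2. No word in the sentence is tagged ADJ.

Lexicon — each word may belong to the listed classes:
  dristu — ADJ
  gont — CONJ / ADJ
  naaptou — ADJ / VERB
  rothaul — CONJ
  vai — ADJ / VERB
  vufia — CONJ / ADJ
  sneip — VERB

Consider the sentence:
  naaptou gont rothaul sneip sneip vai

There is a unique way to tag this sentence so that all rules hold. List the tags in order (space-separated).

VERB CONJ CONJ VERB VERB VERB

Candidates per position — 1:naaptou {ADJ,VERB}; 2:gont {CONJ,ADJ}; 3:rothaul {CONJ}; 4:sneip {VERB}; 5:sneip {VERB}; 6:vai {ADJ,VERB}.
At position 1, choosing ADJ makes rule 1 impossible to satisfy; hence VERB.
At position 2, choosing ADJ makes rule 2 impossible to satisfy; hence CONJ.
At position 6, choosing ADJ makes rule 1 impossible to satisfy; hence VERB.
That leaves exactly one tagging: VERB CONJ CONJ VERB VERB VERB.
Rule-by-rule: rule 1 satisfied; rule 2 satisfied.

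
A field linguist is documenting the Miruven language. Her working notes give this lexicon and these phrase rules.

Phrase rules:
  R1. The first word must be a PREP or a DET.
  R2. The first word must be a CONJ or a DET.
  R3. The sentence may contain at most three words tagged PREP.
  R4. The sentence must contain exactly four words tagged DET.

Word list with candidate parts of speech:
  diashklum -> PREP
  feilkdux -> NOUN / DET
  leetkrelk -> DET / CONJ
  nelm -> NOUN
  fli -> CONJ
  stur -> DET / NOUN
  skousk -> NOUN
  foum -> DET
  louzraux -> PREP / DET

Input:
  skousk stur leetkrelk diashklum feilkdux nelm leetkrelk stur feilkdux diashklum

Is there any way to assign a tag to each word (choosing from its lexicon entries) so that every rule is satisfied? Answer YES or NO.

Candidates per position — 1:skousk {NOUN}; 2:stur {DET,NOUN}; 3:leetkrelk {DET,CONJ}; 4:diashklum {PREP}; 5:feilkdux {NOUN,DET}; 6:nelm {NOUN}; 7:leetkrelk {DET,CONJ}; 8:stur {DET,NOUN}; 9:feilkdux {NOUN,DET}; 10:diashklum {PREP}.
Rule 1 cannot be satisfied by any choice of tags from the lexicon.
So there is no consistent tagging.

NO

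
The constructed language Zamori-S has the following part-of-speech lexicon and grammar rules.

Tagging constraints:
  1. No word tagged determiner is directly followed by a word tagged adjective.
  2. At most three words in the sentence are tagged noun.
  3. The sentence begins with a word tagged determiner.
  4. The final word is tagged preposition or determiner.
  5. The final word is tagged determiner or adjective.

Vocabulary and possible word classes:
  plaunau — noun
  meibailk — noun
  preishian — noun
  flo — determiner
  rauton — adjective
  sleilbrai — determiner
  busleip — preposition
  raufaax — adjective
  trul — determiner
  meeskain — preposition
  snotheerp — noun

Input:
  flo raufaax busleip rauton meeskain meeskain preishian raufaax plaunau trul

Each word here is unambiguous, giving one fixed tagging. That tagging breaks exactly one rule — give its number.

Fixed tagging: determiner adjective preposition adjective preposition preposition noun adjective noun determiner.
Checking each rule: R1 violated, R2 holds, R3 holds, R4 holds, R5 holds.
Only rule 1 fails.

1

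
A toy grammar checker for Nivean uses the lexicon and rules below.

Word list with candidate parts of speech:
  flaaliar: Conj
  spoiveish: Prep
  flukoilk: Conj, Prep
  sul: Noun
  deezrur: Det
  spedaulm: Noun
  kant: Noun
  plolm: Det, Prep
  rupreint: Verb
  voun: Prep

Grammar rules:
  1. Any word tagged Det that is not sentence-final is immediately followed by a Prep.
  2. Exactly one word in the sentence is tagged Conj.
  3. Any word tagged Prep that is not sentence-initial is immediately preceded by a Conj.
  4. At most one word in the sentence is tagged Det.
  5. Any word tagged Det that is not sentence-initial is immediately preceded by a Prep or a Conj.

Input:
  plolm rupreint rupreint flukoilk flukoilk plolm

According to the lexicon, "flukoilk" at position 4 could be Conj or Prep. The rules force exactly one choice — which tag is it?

Candidates per position — 1:plolm {Det,Prep}; 2:rupreint {Verb}; 3:rupreint {Verb}; 4:flukoilk {Conj,Prep}; 5:flukoilk {Conj,Prep}; 6:plolm {Det,Prep}.
Word 1 cannot be Det — rule 1 would then fail for every completion. It is Prep.
Word 4 cannot be Prep — rule 3 would then fail for every completion. It is Conj.
Word 5 cannot be Conj — rule 2 would then fail for every completion. It is Prep.
Word 6 cannot be Prep — rule 3 would then fail for every completion. It is Det.
So the tagging must be: Prep Verb Verb Conj Prep Det.
Verifying each rule — rule 1 holds; rule 2 holds; rule 3 holds; rule 4 holds; rule 5 holds.

Conj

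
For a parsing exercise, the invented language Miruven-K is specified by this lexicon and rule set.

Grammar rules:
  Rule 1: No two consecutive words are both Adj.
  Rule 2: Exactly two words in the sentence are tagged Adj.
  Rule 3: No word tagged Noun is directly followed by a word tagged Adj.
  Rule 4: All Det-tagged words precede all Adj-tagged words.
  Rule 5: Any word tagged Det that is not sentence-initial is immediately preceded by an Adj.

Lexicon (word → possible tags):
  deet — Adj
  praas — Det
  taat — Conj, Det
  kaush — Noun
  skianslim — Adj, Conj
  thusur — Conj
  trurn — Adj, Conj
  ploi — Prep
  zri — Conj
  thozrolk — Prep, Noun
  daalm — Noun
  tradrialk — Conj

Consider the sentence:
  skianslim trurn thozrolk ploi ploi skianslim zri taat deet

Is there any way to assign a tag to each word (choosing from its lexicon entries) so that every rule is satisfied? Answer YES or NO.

Candidates per position — 1:skianslim {Adj,Conj}; 2:trurn {Adj,Conj}; 3:thozrolk {Prep,Noun}; 4:ploi {Prep}; 5:ploi {Prep}; 6:skianslim {Adj,Conj}; 7:zri {Conj}; 8:taat {Conj,Det}; 9:deet {Adj}.
One satisfying assignment: Conj Conj Noun Prep Prep Adj Conj Conj Adj.
Rule-by-rule: rule 1 ✓; rule 2 ✓; rule 3 ✓; rule 4 ✓; rule 5 ✓.

YES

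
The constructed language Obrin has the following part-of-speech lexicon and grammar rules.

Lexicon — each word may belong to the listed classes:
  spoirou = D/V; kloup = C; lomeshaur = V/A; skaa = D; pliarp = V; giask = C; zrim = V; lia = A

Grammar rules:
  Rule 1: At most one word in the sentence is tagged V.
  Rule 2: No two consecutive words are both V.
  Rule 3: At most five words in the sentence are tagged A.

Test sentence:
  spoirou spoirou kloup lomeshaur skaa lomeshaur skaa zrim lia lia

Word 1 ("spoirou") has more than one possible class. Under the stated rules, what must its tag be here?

Candidates per position — 1:spoirou {D,V}; 2:spoirou {D,V}; 3:kloup {C}; 4:lomeshaur {V,A}; 5:skaa {D}; 6:lomeshaur {V,A}; 7:skaa {D}; 8:zrim {V}; 9:lia {A}; 10:lia {A}.
Word 1 cannot be V — rule 1 would then fail for every completion. It is D.
Word 2 cannot be V — rule 1 would then fail for every completion. It is D.
Word 4 cannot be V — rule 1 would then fail for every completion. It is A.
Word 6 cannot be V — rule 1 would then fail for every completion. It is A.
That leaves exactly one tagging: D D C A D A D V A A.
Verifying each rule — rule 1 holds; rule 2 holds; rule 3 holds.

D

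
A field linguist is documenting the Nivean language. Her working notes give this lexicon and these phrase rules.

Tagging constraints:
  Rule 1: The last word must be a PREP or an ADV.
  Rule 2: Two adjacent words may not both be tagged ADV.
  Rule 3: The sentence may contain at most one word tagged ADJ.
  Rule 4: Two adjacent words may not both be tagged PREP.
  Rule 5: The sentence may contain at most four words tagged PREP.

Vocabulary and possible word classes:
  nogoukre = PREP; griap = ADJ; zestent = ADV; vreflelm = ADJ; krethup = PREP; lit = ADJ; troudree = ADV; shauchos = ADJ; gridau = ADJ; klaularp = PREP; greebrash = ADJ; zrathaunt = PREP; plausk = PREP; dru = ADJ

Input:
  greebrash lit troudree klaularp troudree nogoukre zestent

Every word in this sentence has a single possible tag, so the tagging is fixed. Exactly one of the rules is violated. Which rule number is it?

3

Fixed tagging: ADJ ADJ ADV PREP ADV PREP ADV.
Rule check: R1 ✓, R2 ✓, R3 ✗, R4 ✓, R5 ✓.
Only rule 3 fails.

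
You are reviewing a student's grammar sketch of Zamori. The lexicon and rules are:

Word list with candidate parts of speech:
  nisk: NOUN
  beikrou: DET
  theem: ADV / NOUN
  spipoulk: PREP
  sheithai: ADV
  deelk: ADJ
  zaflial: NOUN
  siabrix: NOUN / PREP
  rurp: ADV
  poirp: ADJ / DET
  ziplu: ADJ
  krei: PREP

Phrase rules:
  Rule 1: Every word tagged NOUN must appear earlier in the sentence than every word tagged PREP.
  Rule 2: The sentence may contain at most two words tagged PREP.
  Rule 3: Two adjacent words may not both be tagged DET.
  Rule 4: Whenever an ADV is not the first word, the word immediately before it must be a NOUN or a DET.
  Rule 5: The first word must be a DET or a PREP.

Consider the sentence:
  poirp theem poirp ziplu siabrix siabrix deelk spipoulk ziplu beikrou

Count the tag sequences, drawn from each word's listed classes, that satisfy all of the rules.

8

Candidates per position — 1:poirp {ADJ,DET}; 2:theem {ADV,NOUN}; 3:poirp {ADJ,DET}; 4:ziplu {ADJ}; 5:siabrix {NOUN,PREP}; 6:siabrix {NOUN,PREP}; 7:deelk {ADJ}; 8:spipoulk {PREP}; 9:ziplu {ADJ}; 10:beikrou {DET}.
There are 32 candidate sequences in total.
Checking each against the rules leaves 8 sequences.
Count = 8.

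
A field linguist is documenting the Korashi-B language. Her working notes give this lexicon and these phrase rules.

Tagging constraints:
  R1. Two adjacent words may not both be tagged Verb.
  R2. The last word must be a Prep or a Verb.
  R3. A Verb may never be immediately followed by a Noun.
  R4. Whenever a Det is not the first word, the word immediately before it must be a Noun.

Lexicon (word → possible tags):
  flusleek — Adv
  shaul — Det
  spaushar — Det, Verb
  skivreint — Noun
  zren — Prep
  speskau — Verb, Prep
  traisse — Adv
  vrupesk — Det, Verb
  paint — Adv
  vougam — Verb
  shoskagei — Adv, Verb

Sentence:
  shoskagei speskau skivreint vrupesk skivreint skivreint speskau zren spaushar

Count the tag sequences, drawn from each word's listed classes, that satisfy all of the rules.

Candidates per position — 1:shoskagei {Adv,Verb}; 2:speskau {Verb,Prep}; 3:skivreint {Noun}; 4:vrupesk {Det,Verb}; 5:skivreint {Noun}; 6:skivreint {Noun}; 7:speskau {Verb,Prep}; 8:zren {Prep}; 9:spaushar {Det,Verb}.
There are 32 candidate sequences in total.
The sequences that satisfy every rule: Adv Prep Noun Det Noun Noun Verb Prep Verb; Adv Prep Noun Det Noun Noun Prep Prep Verb; Verb Prep Noun Det Noun Noun Verb Prep Verb; Verb Prep Noun Det Noun Noun Prep Prep Verb.
Count = 4.

4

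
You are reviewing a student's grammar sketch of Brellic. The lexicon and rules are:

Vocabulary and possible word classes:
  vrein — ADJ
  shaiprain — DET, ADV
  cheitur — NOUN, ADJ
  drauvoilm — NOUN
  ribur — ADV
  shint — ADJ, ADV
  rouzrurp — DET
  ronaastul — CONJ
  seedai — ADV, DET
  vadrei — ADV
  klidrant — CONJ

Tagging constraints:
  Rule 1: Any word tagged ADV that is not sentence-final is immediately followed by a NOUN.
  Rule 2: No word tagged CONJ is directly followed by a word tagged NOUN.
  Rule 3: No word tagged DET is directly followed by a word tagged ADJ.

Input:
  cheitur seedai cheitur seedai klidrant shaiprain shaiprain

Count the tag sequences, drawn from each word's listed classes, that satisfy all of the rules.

Candidates per position — 1:cheitur {NOUN,ADJ}; 2:seedai {ADV,DET}; 3:cheitur {NOUN,ADJ}; 4:seedai {ADV,DET}; 5:klidrant {CONJ}; 6:shaiprain {DET,ADV}; 7:shaiprain {DET,ADV}.
There are 64 candidate sequences in total.
Checking each against the rules leaves 8 sequences.
Count = 8.

8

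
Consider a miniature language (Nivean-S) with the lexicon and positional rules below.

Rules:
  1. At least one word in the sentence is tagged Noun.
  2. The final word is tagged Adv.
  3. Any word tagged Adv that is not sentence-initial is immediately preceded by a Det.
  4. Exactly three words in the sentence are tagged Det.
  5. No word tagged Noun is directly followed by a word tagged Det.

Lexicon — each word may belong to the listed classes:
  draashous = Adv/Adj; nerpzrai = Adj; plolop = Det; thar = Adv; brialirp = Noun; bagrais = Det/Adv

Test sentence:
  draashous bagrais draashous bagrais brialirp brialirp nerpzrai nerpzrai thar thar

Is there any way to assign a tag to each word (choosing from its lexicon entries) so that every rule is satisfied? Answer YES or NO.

NO

Candidates per position — 1:draashous {Adv,Adj}; 2:bagrais {Det,Adv}; 3:draashous {Adv,Adj}; 4:bagrais {Det,Adv}; 5:brialirp {Noun}; 6:brialirp {Noun}; 7:nerpzrai {Adj}; 8:nerpzrai {Adj}; 9:thar {Adv}; 10:thar {Adv}.
Rule 3 cannot be satisfied by any choice of tags from the lexicon.
So there is no consistent tagging.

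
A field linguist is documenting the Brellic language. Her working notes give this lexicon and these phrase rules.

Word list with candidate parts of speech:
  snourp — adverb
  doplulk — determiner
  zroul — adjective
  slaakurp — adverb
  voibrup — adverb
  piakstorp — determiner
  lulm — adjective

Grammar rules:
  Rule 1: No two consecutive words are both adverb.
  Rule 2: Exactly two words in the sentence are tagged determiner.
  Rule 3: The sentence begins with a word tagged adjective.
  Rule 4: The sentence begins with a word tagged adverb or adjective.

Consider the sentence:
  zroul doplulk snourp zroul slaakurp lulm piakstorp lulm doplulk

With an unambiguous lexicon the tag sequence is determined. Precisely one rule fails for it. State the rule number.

Fixed tagging: adjective determiner adverb adjective adverb adjective determiner adjective determiner.
Checking each rule: R1 holds, R2 violated, R3 holds, R4 holds.
Only rule 2 fails.

2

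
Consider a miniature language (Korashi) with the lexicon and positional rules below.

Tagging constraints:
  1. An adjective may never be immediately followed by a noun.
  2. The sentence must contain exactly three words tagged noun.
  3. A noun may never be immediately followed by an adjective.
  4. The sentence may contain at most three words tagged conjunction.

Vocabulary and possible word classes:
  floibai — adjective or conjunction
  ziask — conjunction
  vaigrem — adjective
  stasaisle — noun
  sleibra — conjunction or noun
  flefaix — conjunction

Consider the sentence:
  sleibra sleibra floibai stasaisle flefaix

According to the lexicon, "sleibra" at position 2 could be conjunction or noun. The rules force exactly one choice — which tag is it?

Candidates per position — 1:sleibra {conjunction,noun}; 2:sleibra {conjunction,noun}; 3:floibai {adjective,conjunction}; 4:stasaisle {noun}; 5:flefaix {conjunction}.
Position 1: conjunction is ruled out by rule 2; that leaves noun.
Position 2: conjunction is ruled out by rule 2; that leaves noun.
Position 3: adjective is ruled out by rule 1; that leaves conjunction.
So the tagging must be: noun noun conjunction noun conjunction.
Rule-by-rule: rule 1 satisfied; rule 2 satisfied; rule 3 satisfied; rule 4 satisfied.

noun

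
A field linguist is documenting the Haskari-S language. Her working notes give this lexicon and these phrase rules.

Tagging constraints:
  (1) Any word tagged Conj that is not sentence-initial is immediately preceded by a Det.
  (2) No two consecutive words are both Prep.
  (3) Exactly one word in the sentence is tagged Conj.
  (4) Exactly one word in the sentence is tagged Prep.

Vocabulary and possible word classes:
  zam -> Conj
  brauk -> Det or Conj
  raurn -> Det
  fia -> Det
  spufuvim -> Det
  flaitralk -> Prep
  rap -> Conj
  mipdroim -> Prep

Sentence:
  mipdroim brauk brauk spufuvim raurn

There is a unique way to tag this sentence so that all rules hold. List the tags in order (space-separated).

Prep Det Conj Det Det

Candidates per position — 1:mipdroim {Prep}; 2:brauk {Det,Conj}; 3:brauk {Det,Conj}; 4:spufuvim {Det}; 5:raurn {Det}.
If word 2 were Conj, no tagging could satisfy rule 1; so word 2 is Det.
If word 3 were Det, no tagging could satisfy rule 3; so word 3 is Conj.
That leaves exactly one tagging: Prep Det Conj Det Det.
Verifying each rule — rule 1 ok; rule 2 ok; rule 3 ok; rule 4 ok.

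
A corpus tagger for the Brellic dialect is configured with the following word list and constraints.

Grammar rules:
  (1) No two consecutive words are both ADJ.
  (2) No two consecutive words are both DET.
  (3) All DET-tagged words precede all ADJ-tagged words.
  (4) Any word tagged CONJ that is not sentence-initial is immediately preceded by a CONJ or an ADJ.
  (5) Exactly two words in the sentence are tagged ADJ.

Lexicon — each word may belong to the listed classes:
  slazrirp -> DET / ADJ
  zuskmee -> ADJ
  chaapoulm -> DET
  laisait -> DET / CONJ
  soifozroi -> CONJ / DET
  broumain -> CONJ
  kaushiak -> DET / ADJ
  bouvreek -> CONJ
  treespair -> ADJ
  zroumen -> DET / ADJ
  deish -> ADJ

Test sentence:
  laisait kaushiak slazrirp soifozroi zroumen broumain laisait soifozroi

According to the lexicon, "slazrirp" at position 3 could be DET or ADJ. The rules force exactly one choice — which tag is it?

ADJ

Candidates per position — 1:laisait {DET,CONJ}; 2:kaushiak {DET,ADJ}; 3:slazrirp {DET,ADJ}; 4:soifozroi {CONJ,DET}; 5:zroumen {DET,ADJ}; 6:broumain {CONJ}; 7:laisait {DET,CONJ}; 8:soifozroi {CONJ,DET}.
At position 5, choosing DET makes rule 4 impossible to satisfy; hence ADJ.
At position 7, choosing DET makes rule 3 impossible to satisfy; hence CONJ.
At position 8, choosing DET makes rule 3 impossible to satisfy; hence CONJ.
Position 3: the remaining choice is settled jointly with positions 1, 2, 4 — only ADJ at position 3 is part of a tagging that satisfies every rule.
So the tagging must be: CONJ DET ADJ CONJ ADJ CONJ CONJ CONJ.
Check: rule 1 satisfied; rule 2 satisfied; rule 3 satisfied; rule 4 satisfied; rule 5 satisfied.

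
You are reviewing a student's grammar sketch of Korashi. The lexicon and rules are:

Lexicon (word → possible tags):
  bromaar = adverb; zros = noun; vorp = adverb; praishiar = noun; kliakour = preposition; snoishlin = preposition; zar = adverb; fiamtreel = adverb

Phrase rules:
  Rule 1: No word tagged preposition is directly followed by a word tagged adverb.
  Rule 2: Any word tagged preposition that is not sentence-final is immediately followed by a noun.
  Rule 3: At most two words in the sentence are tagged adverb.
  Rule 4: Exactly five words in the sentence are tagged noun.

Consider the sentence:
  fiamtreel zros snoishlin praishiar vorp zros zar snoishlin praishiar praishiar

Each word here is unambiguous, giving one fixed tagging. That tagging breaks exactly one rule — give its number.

3

Fixed tagging: adverb noun preposition noun adverb noun adverb preposition noun noun.
Rule check: R1 ok, R2 ok, R3 fails, R4 ok.
Only rule 3 fails.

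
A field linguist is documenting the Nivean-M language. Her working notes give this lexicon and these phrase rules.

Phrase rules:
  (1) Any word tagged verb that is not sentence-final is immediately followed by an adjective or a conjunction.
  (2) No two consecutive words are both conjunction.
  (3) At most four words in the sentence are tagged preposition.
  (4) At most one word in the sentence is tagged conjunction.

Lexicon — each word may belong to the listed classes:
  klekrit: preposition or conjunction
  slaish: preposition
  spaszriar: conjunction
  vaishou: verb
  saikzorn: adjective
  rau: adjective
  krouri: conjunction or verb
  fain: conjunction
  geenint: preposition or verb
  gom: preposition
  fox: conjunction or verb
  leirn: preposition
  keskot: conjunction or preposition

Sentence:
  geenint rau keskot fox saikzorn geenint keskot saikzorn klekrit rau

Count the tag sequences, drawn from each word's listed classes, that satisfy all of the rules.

Candidates per position — 1:geenint {preposition,verb}; 2:rau {adjective}; 3:keskot {conjunction,preposition}; 4:fox {conjunction,verb}; 5:saikzorn {adjective}; 6:geenint {preposition,verb}; 7:keskot {conjunction,preposition}; 8:saikzorn {adjective}; 9:klekrit {preposition,conjunction}; 10:rau {adjective}.
There are 64 candidate sequences in total.
Checking each against the rules leaves 10 sequences.
Count = 10.

10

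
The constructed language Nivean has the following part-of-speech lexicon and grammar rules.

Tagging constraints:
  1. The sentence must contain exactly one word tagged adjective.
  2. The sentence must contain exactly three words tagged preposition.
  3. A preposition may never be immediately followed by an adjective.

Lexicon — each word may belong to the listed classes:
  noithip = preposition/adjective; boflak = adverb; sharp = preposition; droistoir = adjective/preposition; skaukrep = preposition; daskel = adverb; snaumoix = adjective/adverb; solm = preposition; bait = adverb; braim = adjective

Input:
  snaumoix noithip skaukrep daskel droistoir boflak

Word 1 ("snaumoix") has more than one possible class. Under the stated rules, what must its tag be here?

Candidates per position — 1:snaumoix {adjective,adverb}; 2:noithip {preposition,adjective}; 3:skaukrep {preposition}; 4:daskel {adverb}; 5:droistoir {adjective,preposition}; 6:boflak {adverb}.
Position 2: adjective is ruled out by rule 2; that leaves preposition.
Position 5: adjective is ruled out by rule 2; that leaves preposition.
Position 1: adverb is ruled out by rule 1; that leaves adjective.
That leaves exactly one tagging: adjective preposition preposition adverb preposition adverb.
Verifying each rule — rule 1 holds; rule 2 holds; rule 3 holds.

adjective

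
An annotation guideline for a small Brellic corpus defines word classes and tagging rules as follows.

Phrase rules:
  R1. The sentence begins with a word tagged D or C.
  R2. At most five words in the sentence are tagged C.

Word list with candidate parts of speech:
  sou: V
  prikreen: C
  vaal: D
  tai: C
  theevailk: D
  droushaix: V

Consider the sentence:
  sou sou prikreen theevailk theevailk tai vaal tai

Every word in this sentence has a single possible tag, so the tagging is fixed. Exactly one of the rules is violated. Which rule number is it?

Fixed tagging: V V C D D C D C.
Rule check: R1 violated, R2 holds.
Only rule 1 fails.

1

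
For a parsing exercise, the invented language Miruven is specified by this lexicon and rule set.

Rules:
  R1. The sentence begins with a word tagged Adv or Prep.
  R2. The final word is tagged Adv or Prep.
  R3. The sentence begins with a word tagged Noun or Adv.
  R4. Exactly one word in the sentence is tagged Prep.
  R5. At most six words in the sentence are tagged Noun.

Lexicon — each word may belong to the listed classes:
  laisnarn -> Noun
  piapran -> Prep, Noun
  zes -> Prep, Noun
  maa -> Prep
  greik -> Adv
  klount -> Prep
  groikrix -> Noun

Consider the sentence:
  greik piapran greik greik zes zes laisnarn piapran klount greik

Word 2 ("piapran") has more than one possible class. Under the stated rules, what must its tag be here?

Candidates per position — 1:greik {Adv}; 2:piapran {Prep,Noun}; 3:greik {Adv}; 4:greik {Adv}; 5:zes {Prep,Noun}; 6:zes {Prep,Noun}; 7:laisnarn {Noun}; 8:piapran {Prep,Noun}; 9:klount {Prep}; 10:greik {Adv}.
At position 2, choosing Prep makes rule 4 impossible to satisfy; hence Noun.
At position 5, choosing Prep makes rule 4 impossible to satisfy; hence Noun.
At position 6, choosing Prep makes rule 4 impossible to satisfy; hence Noun.
At position 8, choosing Prep makes rule 4 impossible to satisfy; hence Noun.
The unique satisfying tagging is: Adv Noun Adv Adv Noun Noun Noun Noun Prep Adv.
Verifying each rule — rule 1 satisfied; rule 2 satisfied; rule 3 satisfied; rule 4 satisfied; rule 5 satisfied.

Noun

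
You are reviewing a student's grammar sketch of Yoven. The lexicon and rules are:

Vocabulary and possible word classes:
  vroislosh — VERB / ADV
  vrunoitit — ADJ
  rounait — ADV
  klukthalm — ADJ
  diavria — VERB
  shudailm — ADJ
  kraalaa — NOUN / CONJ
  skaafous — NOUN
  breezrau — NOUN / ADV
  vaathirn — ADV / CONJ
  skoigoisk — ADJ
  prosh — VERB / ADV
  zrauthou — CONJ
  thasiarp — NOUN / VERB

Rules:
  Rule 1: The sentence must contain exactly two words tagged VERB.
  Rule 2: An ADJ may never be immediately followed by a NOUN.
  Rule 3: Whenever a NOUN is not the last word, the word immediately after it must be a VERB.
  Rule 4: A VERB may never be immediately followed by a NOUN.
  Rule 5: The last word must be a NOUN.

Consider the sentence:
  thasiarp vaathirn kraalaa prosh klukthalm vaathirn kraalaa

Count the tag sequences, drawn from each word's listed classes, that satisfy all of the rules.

8

Candidates per position — 1:thasiarp {NOUN,VERB}; 2:vaathirn {ADV,CONJ}; 3:kraalaa {NOUN,CONJ}; 4:prosh {VERB,ADV}; 5:klukthalm {ADJ}; 6:vaathirn {ADV,CONJ}; 7:kraalaa {NOUN,CONJ}.
There are 64 candidate sequences in total.
Checking each against the rules leaves 8 sequences.
Count = 8.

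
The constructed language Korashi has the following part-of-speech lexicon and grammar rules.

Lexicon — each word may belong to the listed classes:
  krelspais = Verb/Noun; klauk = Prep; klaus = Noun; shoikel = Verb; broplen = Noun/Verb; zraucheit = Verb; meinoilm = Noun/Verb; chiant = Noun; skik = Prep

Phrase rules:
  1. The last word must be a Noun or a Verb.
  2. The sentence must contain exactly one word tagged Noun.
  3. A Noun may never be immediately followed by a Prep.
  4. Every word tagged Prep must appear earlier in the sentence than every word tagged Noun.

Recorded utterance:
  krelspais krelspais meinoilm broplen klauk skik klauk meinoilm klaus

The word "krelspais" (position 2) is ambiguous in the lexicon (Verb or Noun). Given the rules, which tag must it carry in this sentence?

Candidates per position — 1:krelspais {Verb,Noun}; 2:krelspais {Verb,Noun}; 3:meinoilm {Noun,Verb}; 4:broplen {Noun,Verb}; 5:klauk {Prep}; 6:skik {Prep}; 7:klauk {Prep}; 8:meinoilm {Noun,Verb}; 9:klaus {Noun}.
Word 1 cannot be Noun — rule 2 would then fail for every completion. It is Verb.
Word 2 cannot be Noun — rule 2 would then fail for every completion. It is Verb.
Word 3 cannot be Noun — rule 2 would then fail for every completion. It is Verb.
Word 4 cannot be Noun — rule 2 would then fail for every completion. It is Verb.
Word 8 cannot be Noun — rule 2 would then fail for every completion. It is Verb.
So the tagging must be: Verb Verb Verb Verb Prep Prep Prep Verb Noun.
Rule-by-rule: rule 1 satisfied; rule 2 satisfied; rule 3 satisfied; rule 4 satisfied.

Verb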